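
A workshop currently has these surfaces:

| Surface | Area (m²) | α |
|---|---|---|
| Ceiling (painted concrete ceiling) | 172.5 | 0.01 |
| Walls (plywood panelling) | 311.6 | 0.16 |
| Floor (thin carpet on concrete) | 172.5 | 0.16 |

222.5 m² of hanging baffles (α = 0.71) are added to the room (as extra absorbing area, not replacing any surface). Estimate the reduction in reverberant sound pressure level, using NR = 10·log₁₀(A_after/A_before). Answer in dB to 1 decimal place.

4.8 dB

A_before = Σ Sᵢαᵢ = 172.5·0.01 + 311.6·0.16 + 172.5·0.16 = 79.181 sabins.
Treatment contributes 222.5·0.71 = 157.975 sabins.
New total A_after = 237.156 sabins.
NR = 10·log₁₀(237.156/79.181) = 4.8 dB.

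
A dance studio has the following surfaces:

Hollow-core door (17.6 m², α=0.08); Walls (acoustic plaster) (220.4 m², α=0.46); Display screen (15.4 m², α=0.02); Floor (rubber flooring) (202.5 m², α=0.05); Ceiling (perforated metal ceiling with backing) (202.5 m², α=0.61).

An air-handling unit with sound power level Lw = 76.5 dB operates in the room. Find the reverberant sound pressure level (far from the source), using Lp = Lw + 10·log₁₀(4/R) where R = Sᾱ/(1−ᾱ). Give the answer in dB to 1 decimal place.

56.8 dB

Σ(Sᵢαᵢ) = 17.6×0.08 + 220.4×0.46 + 15.4×0.02 + 202.5×0.05 + 202.5×0.61 = 236.750; total area S = 658.4 m².
ᾱ = 236.750/658.4 = 0.3596; R = Sᾱ/(1−ᾱ) = 236.750/(1−0.3596) = 369.691 m².
Lp = 76.5 + 10·log₁₀(4/369.691) = 76.5 + (-19.66) = 56.8 dB.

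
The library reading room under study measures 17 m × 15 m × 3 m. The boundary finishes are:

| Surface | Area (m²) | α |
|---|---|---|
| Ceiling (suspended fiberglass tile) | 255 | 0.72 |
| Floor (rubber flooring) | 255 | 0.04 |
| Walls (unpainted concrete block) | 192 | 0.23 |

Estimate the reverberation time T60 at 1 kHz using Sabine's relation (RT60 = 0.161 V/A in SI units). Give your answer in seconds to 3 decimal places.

0.518 sec

Summing Sᵢαᵢ: 183.600 + 10.200 + 44.160 → A = 237.960 sabins.
V = 17·15·3 = 765 m³.
T = 0.161 V/A = 0.161·765/237.960 = 0.518 s.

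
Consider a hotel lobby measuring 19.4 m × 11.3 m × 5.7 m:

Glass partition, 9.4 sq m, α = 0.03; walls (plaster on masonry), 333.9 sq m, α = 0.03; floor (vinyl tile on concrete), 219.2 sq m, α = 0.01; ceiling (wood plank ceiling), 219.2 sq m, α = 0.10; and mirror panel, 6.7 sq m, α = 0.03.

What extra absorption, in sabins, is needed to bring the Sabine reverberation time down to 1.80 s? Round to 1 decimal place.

Summing Sᵢαᵢ: 0.282 + 10.017 + 2.192 + 21.920 + 0.201 → A₁ = 34.612 sabins.
For T = 1.80 s, need A₂ = 0.161·V/T = 0.161·1249.554/1.80 = 111.766 sabins.
ΔA = A₂ − A₁ = 111.766 − 34.612 = 77.2 sabins.

77.2 sabins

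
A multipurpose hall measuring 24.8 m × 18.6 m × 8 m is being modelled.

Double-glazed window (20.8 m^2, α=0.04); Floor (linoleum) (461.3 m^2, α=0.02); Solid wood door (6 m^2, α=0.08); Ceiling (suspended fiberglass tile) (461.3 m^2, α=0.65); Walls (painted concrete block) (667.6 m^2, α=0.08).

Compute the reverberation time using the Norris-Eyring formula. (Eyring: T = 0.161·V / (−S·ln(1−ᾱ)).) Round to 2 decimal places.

1.44 s

S = Σ Sᵢ = 1617.0 m^2.
Σ(Sᵢαᵢ) = 20.8·0.04 + 461.3·0.02 + 6·0.08 + 461.3·0.65 + 667.6·0.08 = 363.791.
ᾱ = 363.791 / 1617.0 = 0.2250.
−S·ln(1−ᾱ) = −1617.0 × ln(1 − 0.2250) = 412.161.
V = 24.8 × 18.6 × 8 = 3690.24 m³.
RT60 = 0.161 × 3690.24 / 412.161 = 1.44 s.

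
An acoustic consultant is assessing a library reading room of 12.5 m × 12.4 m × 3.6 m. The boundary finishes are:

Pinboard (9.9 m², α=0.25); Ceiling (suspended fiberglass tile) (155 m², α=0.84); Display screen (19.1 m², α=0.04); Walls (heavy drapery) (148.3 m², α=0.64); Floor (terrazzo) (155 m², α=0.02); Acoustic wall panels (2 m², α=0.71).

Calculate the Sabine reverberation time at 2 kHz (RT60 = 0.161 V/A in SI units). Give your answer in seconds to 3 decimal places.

0.386 seconds

Total absorption A = 9.9×0.25 + 155×0.84 + 19.1×0.04 + 148.3×0.64 + 155×0.02 + 2×0.71
  = 2.475 + 130.200 + 0.764 + 94.912 + 3.100 + 1.420 = 232.871 m² sabins.
V = 12.5·12.4·3.6 = 558 m³.
Sabine: RT60 = 0.161 × 558 / 232.871 = 0.386 s.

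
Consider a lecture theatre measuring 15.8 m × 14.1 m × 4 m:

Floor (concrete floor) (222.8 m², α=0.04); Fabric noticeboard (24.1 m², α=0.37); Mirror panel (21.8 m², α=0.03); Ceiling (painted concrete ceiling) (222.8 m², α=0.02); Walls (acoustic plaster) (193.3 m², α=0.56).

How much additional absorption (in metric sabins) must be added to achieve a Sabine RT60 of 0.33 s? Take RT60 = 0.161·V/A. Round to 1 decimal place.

303.6 sabins

A₁ = Σ Sᵢαᵢ = 222.8*0.04 + 24.1*0.37 + 21.8*0.03 + 222.8*0.02 + 193.3*0.56 = 131.187 sabins.
V = 891.12 m³. Required absorption A₂ = 0.161 × 891.12 / 0.33 = 434.759 sabins.
Shortfall: 434.759 − 131.187 = 303.6 sabins.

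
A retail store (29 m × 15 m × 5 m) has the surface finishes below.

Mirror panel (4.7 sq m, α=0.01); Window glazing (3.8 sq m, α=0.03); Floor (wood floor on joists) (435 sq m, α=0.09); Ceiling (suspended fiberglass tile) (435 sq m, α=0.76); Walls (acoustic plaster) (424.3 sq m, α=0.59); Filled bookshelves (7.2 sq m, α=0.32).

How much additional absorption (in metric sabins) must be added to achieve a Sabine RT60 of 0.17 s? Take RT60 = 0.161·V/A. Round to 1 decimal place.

1437.3 sabins

Total absorption A₁ = 4.7×0.01 + 3.8×0.03 + 435×0.09 + 435×0.76 + 424.3×0.59 + 7.2×0.32
  = 0.047 + 0.114 + 39.150 + 330.600 + 250.337 + 2.304 = 622.552 sq m sabins.
For T = 0.17 s, need A₂ = 0.161·V/T = 0.161·2175/0.17 = 2059.853 sabins.
Shortfall: 2059.853 − 622.552 = 1437.3 sabins.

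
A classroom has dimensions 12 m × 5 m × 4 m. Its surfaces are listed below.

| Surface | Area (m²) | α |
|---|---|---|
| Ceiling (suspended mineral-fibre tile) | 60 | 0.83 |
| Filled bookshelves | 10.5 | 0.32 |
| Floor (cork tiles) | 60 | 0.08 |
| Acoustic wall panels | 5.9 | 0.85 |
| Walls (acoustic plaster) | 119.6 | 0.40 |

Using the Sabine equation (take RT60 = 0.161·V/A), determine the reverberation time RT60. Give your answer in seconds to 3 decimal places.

0.349 s

Total absorption A = 60·0.83 + 10.5·0.32 + 60·0.08 + 5.9·0.85 + 119.6·0.40
  = 49.800 + 3.360 + 4.800 + 5.015 + 47.840 = 110.815 m² sabins.
V = 12·5·4 = 240 m³.
Sabine: RT60 = 0.161 × 240 / 110.815 = 0.349 s.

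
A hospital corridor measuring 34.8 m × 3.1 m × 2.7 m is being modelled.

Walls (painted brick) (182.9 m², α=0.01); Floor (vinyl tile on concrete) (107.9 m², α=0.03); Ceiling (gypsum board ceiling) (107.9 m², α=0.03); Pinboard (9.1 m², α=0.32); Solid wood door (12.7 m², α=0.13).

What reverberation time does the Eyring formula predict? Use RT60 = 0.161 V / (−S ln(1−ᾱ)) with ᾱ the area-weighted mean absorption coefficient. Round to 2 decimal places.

3.59 sec

Total surface area S = 182.9 + 107.9 + 107.9 + 9.1 + 12.7 = 420.5 m².
Σ(Sᵢαᵢ) = 182.9×0.01 + 107.9×0.03 + 107.9×0.03 + 9.1×0.32 + 12.7×0.13 = 12.866.
ᾱ = 12.866 / 420.5 = 0.0306.
−S·ln(1−ᾱ) = −420.5 × ln(1 − 0.0306) = 13.068.
V = 34.8 × 3.1 × 2.7 = 291.276 m³.
T = 0.161·V/[−S·ln(1−ᾱ)] = 0.161·291.276/13.068 = 3.59 s.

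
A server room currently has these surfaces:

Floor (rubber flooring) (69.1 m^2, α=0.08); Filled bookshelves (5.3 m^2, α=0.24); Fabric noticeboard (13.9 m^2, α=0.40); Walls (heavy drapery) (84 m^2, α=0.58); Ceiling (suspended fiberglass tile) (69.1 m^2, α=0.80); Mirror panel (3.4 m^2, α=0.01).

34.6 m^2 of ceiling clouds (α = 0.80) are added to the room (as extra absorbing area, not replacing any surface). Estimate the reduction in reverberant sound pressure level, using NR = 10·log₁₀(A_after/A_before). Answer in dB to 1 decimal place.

0.9 dB

Summing Sᵢαᵢ: 5.528 + 1.272 + 5.560 + 48.720 + 55.280 + 0.034 → A_before = 116.394 sabins.
Added absorption = 34.6 × 0.80 = 27.680 sabins.
A_after = 116.394 + 27.680 = 144.074 sabins.
NR = 10·log₁₀(144.074/116.394) = 0.9 dB.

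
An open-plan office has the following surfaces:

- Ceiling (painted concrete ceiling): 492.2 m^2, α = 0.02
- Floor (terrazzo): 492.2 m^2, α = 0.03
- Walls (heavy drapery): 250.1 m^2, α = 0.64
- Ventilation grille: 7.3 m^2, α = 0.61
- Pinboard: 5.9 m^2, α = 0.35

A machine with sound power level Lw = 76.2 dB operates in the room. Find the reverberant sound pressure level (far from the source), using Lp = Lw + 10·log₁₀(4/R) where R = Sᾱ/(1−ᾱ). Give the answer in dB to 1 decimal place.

Σ(Sᵢαᵢ) = 492.2·0.02 + 492.2·0.03 + 250.1·0.64 + 7.3·0.61 + 5.9·0.35 = 191.192; total area S = 1247.7 m^2.
ᾱ = 191.192/1247.7 = 0.1532; R = Sᾱ/(1−ᾱ) = 191.192/(1−0.1532) = 225.782 m^2.
Lp = Lw + 10 log₁₀(4/R) = 76.2 -17.52 = 58.7 dB.

58.7 dB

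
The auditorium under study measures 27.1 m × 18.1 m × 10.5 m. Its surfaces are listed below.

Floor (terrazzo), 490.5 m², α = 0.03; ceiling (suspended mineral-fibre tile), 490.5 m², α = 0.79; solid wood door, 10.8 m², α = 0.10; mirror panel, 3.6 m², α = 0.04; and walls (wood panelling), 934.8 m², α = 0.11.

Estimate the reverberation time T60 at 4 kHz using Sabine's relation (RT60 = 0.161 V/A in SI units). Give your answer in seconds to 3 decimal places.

A = Σ Sᵢαᵢ = 490.5*0.03 + 490.5*0.79 + 10.8*0.10 + 3.6*0.04 + 934.8*0.11 = 506.262 sabins.
Room volume: 5150.355 m³.
Sabine: RT60 = 0.161 × 5150.355 / 506.262 = 1.638 s.

1.638 sec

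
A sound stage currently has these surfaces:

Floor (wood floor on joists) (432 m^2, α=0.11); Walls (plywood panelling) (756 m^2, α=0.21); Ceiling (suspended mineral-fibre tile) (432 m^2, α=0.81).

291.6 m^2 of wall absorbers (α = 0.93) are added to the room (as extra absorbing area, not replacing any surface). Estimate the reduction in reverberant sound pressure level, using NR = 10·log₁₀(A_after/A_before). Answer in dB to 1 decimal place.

Summing Sᵢαᵢ: 47.520 + 158.760 + 349.920 → A_before = 556.200 sabins.
Added absorption = 291.6 × 0.93 = 271.188 sabins.
New total A_after = 827.388 sabins.
Reduction = 10 log₁₀(A_after/A_before) = 10 log₁₀(1.4876) = 1.7 dB.

1.7 dB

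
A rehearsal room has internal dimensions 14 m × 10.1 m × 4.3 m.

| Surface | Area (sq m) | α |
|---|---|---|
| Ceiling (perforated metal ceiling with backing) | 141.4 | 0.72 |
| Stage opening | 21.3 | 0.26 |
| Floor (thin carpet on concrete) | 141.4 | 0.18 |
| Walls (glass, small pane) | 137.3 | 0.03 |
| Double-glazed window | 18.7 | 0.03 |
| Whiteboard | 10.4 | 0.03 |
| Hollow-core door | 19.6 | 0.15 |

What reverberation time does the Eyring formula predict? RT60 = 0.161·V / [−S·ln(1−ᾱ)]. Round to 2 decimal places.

S = Σ Sᵢ = 490.1 sq m.
Absorption A = 141.4·0.72 + 21.3·0.26 + 141.4·0.18 + 137.3·0.03 + 18.7·0.03 + 10.4·0.03 + 19.6·0.15 = 140.730 sabins.
Mean coefficient ᾱ = A/S = 0.2871.
Eyring denominator: −S ln(1−ᾱ) = 165.857.
V = 14 × 10.1 × 4.3 = 608.02 m³.
T = 0.161·V/[−S·ln(1−ᾱ)] = 0.161·608.02/165.857 = 0.59 s.

0.59 sec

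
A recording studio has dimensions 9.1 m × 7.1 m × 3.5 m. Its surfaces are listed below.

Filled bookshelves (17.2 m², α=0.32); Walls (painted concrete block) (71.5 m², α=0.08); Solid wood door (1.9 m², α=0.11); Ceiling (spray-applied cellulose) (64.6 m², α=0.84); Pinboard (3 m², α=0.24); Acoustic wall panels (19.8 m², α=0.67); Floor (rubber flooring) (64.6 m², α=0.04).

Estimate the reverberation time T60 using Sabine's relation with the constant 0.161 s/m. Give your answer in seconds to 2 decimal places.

0.44 s

Summing Sᵢαᵢ: 5.504 + 5.720 + 0.209 + 54.264 + 0.720 + 13.266 + 2.584 → A = 82.267 sabins.
V = 9.1·7.1·3.5 = 226.135 m³.
Sabine: RT60 = 0.161 × 226.135 / 82.267 = 0.44 s.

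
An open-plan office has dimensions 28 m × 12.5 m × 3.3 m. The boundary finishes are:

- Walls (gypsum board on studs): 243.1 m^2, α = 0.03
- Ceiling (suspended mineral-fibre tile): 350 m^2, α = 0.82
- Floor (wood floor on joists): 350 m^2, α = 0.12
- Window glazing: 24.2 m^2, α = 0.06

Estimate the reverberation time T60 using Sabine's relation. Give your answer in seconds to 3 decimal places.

Equivalent absorption area: A = 243.1*0.03 + 350*0.82 + 350*0.12 + 24.2*0.06 = 337.745 m^2.
Room volume: 1155 m³.
RT60 = 0.161 · V / A = 0.161 × 1155 / 337.745 = 0.551 s.

0.551 s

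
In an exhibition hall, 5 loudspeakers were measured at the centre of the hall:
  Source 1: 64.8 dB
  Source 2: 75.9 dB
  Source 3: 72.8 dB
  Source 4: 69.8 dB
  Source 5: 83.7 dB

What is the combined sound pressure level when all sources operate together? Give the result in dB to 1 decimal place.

84.8 dB

Converting to relative power and adding: 10^(64.8/10) + 10^(75.9/10) + 10^(72.8/10) + 10^(69.8/10) + 10^(83.7/10) = 3.05e+08.
L_total = 10·log₁₀(3.05e+08) = 84.8 dB.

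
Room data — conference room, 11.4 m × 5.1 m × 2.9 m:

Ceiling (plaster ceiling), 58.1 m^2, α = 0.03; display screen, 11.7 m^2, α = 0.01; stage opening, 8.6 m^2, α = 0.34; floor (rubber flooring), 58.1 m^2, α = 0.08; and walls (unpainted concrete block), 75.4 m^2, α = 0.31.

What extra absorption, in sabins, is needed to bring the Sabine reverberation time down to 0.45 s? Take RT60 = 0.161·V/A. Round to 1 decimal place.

Total absorption A₁ = 58.1×0.03 + 11.7×0.01 + 8.6×0.34 + 58.1×0.08 + 75.4×0.31
  = 1.743 + 0.117 + 2.924 + 4.648 + 23.374 = 32.806 m^2 sabins.
For T = 0.45 s, need A₂ = 0.161·V/T = 0.161·168.606/0.45 = 60.323 sabins.
Additional absorption ΔA = 60.323 − 32.806 = 27.5 sabins.

27.5 sabins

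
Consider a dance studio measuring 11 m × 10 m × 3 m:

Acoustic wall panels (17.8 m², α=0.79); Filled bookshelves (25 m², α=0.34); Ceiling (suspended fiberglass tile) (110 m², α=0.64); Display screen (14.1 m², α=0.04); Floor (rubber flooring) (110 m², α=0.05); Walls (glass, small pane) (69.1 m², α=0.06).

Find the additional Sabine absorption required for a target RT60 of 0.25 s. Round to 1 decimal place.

109.3 sabins

Summing Sᵢαᵢ: 14.062 + 8.500 + 70.400 + 0.564 + 5.500 + 4.146 → A₁ = 103.172 sabins.
V = 330 m³. Required absorption A₂ = 0.161 × 330 / 0.25 = 212.520 sabins.
Additional absorption ΔA = 212.520 − 103.172 = 109.3 sabins.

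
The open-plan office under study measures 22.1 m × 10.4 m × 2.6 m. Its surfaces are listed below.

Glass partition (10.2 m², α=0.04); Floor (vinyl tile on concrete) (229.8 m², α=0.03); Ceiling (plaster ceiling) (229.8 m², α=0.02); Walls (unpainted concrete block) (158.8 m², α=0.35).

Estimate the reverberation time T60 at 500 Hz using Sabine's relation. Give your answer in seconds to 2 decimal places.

Total absorption A = 10.2*0.04 + 229.8*0.03 + 229.8*0.02 + 158.8*0.35
  = 0.408 + 6.894 + 4.596 + 55.580 = 67.478 m² sabins.
V = 22.1·10.4·2.6 = 597.584 m³.
RT60 = 0.161 · V / A = 0.161 × 597.584 / 67.478 = 1.43 s.

1.43 seconds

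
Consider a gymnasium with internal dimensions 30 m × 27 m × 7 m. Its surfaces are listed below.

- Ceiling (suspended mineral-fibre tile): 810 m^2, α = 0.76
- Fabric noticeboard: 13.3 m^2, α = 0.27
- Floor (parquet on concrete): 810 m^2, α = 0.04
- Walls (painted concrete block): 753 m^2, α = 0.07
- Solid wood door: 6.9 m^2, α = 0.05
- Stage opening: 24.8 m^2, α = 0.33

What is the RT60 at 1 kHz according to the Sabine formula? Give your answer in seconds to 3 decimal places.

1.281 s

A = Σ Sᵢαᵢ = 810×0.76 + 13.3×0.27 + 810×0.04 + 753×0.07 + 6.9×0.05 + 24.8×0.33 = 712.830 sabins.
Volume V = 30 × 27 × 7 = 5670 m³.
RT60 = 0.161 · V / A = 0.161 × 5670 / 712.830 = 1.281 s.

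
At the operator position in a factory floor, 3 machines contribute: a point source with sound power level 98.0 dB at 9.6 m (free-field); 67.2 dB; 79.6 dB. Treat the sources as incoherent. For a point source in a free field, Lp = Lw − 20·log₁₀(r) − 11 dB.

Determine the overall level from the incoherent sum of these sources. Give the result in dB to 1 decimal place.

Source at 9.6 m: Lp = 98.0 − 20·log₁₀(9.6) − 11 = 67.4 dB.
Σ 10^(Lᵢ/10) = 1.019e+08.
Back to dB: 10·log₁₀ Σ = 80.1 dB.

80.1 dB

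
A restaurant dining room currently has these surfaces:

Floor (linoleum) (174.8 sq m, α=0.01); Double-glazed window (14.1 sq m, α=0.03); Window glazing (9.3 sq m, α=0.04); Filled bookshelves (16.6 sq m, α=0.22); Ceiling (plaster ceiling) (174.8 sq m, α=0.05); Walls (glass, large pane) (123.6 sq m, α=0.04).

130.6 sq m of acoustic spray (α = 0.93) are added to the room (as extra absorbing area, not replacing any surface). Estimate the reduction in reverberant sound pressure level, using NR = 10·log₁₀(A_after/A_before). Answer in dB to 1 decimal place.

8.5 dB

Total absorption A_before = 174.8*0.01 + 14.1*0.03 + 9.3*0.04 + 16.6*0.22 + 174.8*0.05 + 123.6*0.04
  = 1.748 + 0.423 + 0.372 + 3.652 + 8.740 + 4.944 = 19.879 sq m sabins.
Treatment contributes 130.6·0.93 = 121.458 sabins.
A_after = 19.879 + 121.458 = 141.337 sabins.
Reduction = 10 log₁₀(A_after/A_before) = 10 log₁₀(7.1099) = 8.5 dB.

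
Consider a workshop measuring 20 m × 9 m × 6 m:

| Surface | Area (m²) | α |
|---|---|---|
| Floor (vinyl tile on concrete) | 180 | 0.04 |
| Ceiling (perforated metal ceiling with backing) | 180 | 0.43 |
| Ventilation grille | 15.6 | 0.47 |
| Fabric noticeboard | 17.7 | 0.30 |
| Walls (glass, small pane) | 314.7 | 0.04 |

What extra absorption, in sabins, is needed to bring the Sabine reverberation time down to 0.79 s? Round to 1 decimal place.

110.3 sabins

Total absorption A₁ = 180×0.04 + 180×0.43 + 15.6×0.47 + 17.7×0.30 + 314.7×0.04
  = 7.200 + 77.400 + 7.332 + 5.310 + 12.588 = 109.830 m² sabins.
V = 1080 m³. Required absorption A₂ = 0.161 × 1080 / 0.79 = 220.101 sabins.
Shortfall: 220.101 − 109.830 = 110.3 sabins.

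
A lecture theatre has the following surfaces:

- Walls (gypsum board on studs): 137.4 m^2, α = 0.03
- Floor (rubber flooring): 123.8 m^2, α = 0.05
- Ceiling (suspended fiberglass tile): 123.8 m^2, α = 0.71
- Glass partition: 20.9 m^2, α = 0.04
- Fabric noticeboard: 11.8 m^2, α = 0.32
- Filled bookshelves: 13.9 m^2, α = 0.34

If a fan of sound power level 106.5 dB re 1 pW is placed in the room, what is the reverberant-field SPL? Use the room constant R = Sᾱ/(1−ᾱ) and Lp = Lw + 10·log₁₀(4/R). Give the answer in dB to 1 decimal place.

91.0 dB

Σ(Sᵢαᵢ) = 137.4×0.03 + 123.8×0.05 + 123.8×0.71 + 20.9×0.04 + 11.8×0.32 + 13.9×0.34 = 107.548; total area S = 431.6 m^2.
ᾱ = 107.548/431.6 = 0.2492; R = Sᾱ/(1−ᾱ) = 107.548/(1−0.2492) = 143.245 m^2.
Lp = 106.5 + 10·log₁₀(4/143.245) = 106.5 + (-15.54) = 91.0 dB.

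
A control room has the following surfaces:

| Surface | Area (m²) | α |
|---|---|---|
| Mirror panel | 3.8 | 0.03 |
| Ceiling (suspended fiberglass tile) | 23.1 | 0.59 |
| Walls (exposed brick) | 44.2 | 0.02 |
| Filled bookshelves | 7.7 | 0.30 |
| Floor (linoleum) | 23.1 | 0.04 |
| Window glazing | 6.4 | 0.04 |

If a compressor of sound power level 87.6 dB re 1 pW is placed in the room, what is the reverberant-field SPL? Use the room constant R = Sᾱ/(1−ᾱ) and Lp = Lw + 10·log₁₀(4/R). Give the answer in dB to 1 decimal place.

80.2 dB

A = 18.117 sabins; S = 108.3 m².
ᾱ = 18.117/108.3 = 0.1673; R = Sᾱ/(1−ᾱ) = 18.117/(1−0.1673) = 21.757 m².
Lp = 87.6 + 10·log₁₀(4/21.757) = 87.6 + (-7.36) = 80.2 dB.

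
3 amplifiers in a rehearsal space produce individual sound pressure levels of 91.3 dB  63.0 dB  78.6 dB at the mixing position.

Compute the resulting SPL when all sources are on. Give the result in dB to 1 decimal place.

91.5 dB

Σ 10^(Lᵢ/10) = 1.423e+09.
L_total = 10·log₁₀(1.423e+09) = 91.5 dB.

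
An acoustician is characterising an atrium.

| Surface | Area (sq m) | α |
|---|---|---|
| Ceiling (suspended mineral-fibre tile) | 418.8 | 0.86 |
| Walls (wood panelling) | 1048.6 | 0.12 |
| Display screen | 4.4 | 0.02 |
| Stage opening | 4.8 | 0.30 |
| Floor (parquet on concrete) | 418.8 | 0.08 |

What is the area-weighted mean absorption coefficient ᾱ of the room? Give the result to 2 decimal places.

Total surface area S = 1895.4 sq m.
A = 418.8·0.86 + 1048.6·0.12 + 4.4·0.02 + 4.8·0.30 + 418.8·0.08 = 521.032 sabins.
ᾱ = 521.032 / 1895.4 = 0.27.

0.27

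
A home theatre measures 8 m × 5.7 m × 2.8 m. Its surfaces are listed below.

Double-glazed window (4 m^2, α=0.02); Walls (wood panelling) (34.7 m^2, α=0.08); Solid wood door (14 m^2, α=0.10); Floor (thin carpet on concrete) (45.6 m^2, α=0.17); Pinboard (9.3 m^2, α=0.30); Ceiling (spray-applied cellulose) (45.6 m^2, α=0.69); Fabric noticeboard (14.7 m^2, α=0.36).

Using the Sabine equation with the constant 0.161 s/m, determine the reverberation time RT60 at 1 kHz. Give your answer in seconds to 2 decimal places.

0.40 s

Total absorption A = 4*0.02 + 34.7*0.08 + 14*0.10 + 45.6*0.17 + 9.3*0.30 + 45.6*0.69 + 14.7*0.36
  = 0.080 + 2.776 + 1.400 + 7.752 + 2.790 + 31.464 + 5.292 = 51.554 m^2 sabins.
Room volume: 127.68 m³.
T = 0.161 V/A = 0.161·127.68/51.554 = 0.40 s.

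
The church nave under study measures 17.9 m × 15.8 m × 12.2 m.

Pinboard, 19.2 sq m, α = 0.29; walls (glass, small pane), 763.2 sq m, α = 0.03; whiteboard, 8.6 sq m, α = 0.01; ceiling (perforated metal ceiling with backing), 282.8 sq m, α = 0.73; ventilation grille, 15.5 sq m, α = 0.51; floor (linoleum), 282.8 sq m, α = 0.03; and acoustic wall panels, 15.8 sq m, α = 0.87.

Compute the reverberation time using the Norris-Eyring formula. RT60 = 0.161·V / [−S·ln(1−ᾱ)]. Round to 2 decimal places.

Total surface area S = 19.2 + 763.2 + 8.6 + 282.8 + 15.5 + 282.8 + 15.8 = 1387.9 sq m.
Σ(Sᵢαᵢ) = 19.2·0.29 + 763.2·0.03 + 8.6·0.01 + 282.8·0.73 + 15.5·0.51 + 282.8·0.03 + 15.8·0.87 = 265.129.
ᾱ = 265.129 / 1387.9 = 0.1910.
Eyring denominator: −S ln(1−ᾱ) = 294.174.
V = 17.9 × 15.8 × 12.2 = 3450.404 m³.
RT60 = 0.161 × 3450.404 / 294.174 = 1.89 s.

1.89 s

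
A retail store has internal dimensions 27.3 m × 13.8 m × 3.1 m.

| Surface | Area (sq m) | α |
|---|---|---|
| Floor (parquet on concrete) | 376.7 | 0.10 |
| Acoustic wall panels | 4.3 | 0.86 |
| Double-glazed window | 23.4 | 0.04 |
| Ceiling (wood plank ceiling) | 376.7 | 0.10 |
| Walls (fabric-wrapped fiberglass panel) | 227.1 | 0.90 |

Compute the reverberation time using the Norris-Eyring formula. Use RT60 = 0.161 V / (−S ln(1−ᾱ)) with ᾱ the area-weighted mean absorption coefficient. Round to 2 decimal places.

Total surface area S = 376.7 + 4.3 + 23.4 + 376.7 + 227.1 = 1008.2 sq m.
Σ(Sᵢαᵢ) = 376.7×0.10 + 4.3×0.86 + 23.4×0.04 + 376.7×0.10 + 227.1×0.90 = 284.364.
Mean coefficient ᾱ = A/S = 0.2821.
−S·ln(1−ᾱ) = −1008.2 × ln(1 − 0.2821) = 334.143.
V = 27.3 × 13.8 × 3.1 = 1167.894 m³.
RT60 = 0.161 × 1167.894 / 334.143 = 0.56 s.

0.56 s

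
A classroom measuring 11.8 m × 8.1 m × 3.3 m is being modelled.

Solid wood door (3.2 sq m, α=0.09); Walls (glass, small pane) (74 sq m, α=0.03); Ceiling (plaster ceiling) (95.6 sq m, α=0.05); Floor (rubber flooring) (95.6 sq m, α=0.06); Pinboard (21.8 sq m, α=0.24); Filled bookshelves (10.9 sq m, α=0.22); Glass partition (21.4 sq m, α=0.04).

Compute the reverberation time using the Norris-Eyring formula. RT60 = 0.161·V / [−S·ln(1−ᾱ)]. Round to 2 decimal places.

Total surface area S = 3.2 + 74 + 95.6 + 95.6 + 21.8 + 10.9 + 21.4 = 322.5 sq m.
Σ(Sᵢαᵢ) = 3.2·0.09 + 74·0.03 + 95.6·0.05 + 95.6·0.06 + 21.8·0.24 + 10.9·0.22 + 21.4·0.04 = 21.510.
Mean coefficient ᾱ = A/S = 0.0667.
−S·ln(1−ᾱ) = −322.5 × ln(1 − 0.0667) = 22.262.
V = 11.8 × 8.1 × 3.3 = 315.414 m³.
T = 0.161·V/[−S·ln(1−ᾱ)] = 0.161·315.414/22.262 = 2.28 s.

2.28 seconds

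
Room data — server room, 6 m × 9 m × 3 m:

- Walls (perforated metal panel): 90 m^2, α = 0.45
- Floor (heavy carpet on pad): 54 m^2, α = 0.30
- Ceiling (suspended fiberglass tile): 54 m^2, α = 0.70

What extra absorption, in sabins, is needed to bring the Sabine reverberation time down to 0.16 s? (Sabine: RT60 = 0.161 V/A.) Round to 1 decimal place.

Equivalent absorption area: A₁ = 90*0.45 + 54*0.30 + 54*0.70 = 94.500 m^2.
Target A₂ = 0.161·162/0.16 = 163.012 sabins (V = 162 m³).
Additional absorption ΔA = 163.012 − 94.500 = 68.5 sabins.

68.5 sabins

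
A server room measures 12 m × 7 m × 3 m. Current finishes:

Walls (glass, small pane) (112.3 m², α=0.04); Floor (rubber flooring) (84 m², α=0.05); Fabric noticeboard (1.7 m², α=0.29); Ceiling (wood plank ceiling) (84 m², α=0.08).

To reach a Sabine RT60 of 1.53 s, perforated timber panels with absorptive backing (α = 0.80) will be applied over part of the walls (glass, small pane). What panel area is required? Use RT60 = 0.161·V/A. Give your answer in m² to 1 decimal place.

Summing Sᵢαᵢ: 4.492 + 4.200 + 0.493 + 6.720 → A₁ = 15.905 sabins.
Required A₂ = 0.161·252/1.53 = 26.518 sabins.
Absorption to add: 26.518 − 15.905 = 10.613 sabins.
Net gain per m²: Δα = 0.80 − 0.04 = 0.76.
Area = ΔA/Δα = 10.613/0.76 = 14.0 m².

14.0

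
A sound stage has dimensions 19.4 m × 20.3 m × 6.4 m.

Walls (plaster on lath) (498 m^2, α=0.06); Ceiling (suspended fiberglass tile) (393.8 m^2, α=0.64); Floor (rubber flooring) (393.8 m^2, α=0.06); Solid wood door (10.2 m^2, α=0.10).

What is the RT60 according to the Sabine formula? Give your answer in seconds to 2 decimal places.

1.32 seconds

Total absorption A = 498*0.06 + 393.8*0.64 + 393.8*0.06 + 10.2*0.10
  = 29.880 + 252.032 + 23.628 + 1.020 = 306.560 m^2 sabins.
Volume V = 19.4 × 20.3 × 6.4 = 2520.448 m³.
RT60 = 0.161 · V / A = 0.161 × 2520.448 / 306.560 = 1.32 s.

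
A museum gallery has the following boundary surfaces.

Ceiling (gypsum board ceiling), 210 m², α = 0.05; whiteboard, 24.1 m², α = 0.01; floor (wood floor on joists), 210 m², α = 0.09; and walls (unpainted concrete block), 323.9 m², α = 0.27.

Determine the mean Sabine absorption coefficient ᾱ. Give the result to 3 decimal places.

0.152

Total surface area S = 768.0 m².
A = 210·0.05 + 24.1·0.01 + 210·0.09 + 323.9·0.27 = 117.094 sabins.
ᾱ = A/S = 0.152.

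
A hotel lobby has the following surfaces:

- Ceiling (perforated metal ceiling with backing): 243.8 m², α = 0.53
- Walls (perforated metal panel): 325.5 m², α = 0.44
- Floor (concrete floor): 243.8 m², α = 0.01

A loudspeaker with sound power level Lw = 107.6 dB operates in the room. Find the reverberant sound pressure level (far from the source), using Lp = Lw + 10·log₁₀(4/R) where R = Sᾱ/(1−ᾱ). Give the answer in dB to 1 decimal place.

87.4 dB

Σ(Sᵢαᵢ) = 243.8×0.53 + 325.5×0.44 + 243.8×0.01 = 274.872; total area S = 813.1 m².
ᾱ = 0.3381, so room constant R = A/(1−ᾱ) = 415.277 m².
Lp = 107.6 + 10·log₁₀(4/415.277) = 107.6 + (-20.16) = 87.4 dB.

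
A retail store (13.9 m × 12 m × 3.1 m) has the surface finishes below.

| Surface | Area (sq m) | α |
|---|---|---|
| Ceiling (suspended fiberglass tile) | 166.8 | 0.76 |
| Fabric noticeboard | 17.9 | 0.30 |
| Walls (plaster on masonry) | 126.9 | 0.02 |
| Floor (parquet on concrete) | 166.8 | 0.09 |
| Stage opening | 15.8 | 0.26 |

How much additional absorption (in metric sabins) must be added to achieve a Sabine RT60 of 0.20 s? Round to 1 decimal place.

262.5 sabins

Total absorption A₁ = 166.8×0.76 + 17.9×0.30 + 126.9×0.02 + 166.8×0.09 + 15.8×0.26
  = 126.768 + 5.370 + 2.538 + 15.012 + 4.108 = 153.796 sq m sabins.
V = 517.08 m³. Required absorption A₂ = 0.161 × 517.08 / 0.20 = 416.249 sabins.
ΔA = A₂ − A₁ = 416.249 − 153.796 = 262.5 sabins.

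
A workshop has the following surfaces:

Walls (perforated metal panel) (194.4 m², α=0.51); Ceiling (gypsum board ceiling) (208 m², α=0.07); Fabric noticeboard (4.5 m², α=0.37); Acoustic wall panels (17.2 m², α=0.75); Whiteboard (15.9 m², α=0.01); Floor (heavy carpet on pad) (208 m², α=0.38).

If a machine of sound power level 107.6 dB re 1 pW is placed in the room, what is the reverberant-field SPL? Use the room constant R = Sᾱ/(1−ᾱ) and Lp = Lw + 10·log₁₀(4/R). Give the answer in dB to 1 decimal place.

A = 207.468 sabins; S = 648.0 m².
ᾱ = 0.3202, so room constant R = A/(1−ᾱ) = 305.190 m².
Lp = 107.6 + 10·log₁₀(4/305.190) = 107.6 + (-18.83) = 88.8 dB.

88.8 dB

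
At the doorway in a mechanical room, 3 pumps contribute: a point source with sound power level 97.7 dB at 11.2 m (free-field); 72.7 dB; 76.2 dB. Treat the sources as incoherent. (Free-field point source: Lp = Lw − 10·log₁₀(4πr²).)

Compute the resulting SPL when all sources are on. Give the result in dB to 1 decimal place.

78.1 dB

Source at 11.2 m: Lp = 97.7 − 10·log₁₀(4π·11.2²) = 97.7 − 10·log₁₀(1576.326) = 65.7 dB.
Converting to relative power and adding: 10^(65.7/10) + 10^(72.7/10) + 10^(76.2/10) = 6.402e+07.
Back to dB: 10·log₁₀ Σ = 78.1 dB.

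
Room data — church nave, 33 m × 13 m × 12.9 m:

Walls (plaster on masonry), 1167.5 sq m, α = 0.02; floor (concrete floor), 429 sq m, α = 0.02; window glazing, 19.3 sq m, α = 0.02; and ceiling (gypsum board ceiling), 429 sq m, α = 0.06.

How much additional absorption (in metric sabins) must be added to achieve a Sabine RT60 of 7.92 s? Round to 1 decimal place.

Equivalent absorption area: A₁ = 1167.5*0.02 + 429*0.02 + 19.3*0.02 + 429*0.06 = 58.056 sq m.
Target A₂ = 0.161·5534.1/7.92 = 112.499 sabins (V = 5534.1 m³).
ΔA = A₂ − A₁ = 112.499 − 58.056 = 54.4 sabins.

54.4 sabins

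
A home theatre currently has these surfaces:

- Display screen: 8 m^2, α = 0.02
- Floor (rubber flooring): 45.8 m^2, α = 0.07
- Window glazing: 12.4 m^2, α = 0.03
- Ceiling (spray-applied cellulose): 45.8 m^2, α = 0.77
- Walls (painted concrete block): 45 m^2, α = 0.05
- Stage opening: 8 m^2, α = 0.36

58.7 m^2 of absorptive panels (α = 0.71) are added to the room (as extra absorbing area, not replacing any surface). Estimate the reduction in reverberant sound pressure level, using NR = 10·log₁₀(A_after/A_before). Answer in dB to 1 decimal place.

Summing Sᵢαᵢ: 0.160 + 3.206 + 0.372 + 35.266 + 2.250 + 2.880 → A_before = 44.134 sabins.
Added absorption = 58.7 × 0.71 = 41.677 sabins.
New total A_after = 85.811 sabins.
Reduction = 10 log₁₀(A_after/A_before) = 10 log₁₀(1.9443) = 2.9 dB.

2.9 dB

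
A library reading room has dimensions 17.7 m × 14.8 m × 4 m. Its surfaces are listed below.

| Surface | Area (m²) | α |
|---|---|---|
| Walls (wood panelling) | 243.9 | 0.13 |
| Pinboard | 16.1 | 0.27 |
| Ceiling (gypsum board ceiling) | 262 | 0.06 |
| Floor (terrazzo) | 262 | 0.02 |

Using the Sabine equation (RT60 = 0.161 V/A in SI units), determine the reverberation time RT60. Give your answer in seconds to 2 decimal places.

2.96 s

Total absorption A = 243.9×0.13 + 16.1×0.27 + 262×0.06 + 262×0.02
  = 31.707 + 4.347 + 15.720 + 5.240 = 57.014 m² sabins.
Volume V = 17.7 × 14.8 × 4 = 1047.84 m³.
Sabine: RT60 = 0.161 × 1047.84 / 57.014 = 2.96 s.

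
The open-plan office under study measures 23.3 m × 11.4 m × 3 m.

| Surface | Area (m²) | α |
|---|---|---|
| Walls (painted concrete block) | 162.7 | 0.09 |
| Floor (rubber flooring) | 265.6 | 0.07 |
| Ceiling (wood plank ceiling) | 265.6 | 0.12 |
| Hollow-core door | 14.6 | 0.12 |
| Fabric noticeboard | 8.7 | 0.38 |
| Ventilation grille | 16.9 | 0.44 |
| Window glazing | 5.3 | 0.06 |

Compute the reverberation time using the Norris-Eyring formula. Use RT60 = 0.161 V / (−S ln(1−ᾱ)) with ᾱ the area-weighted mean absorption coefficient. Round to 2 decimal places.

1.56 sec

S = Σ Sᵢ = 739.4 m².
Σ(Sᵢαᵢ) = 162.7×0.09 + 265.6×0.07 + 265.6×0.12 + 14.6×0.12 + 8.7×0.38 + 16.9×0.44 + 5.3×0.06 = 77.919.
Mean coefficient ᾱ = A/S = 0.1054.
−S·ln(1−ᾱ) = −739.4 × ln(1 − 0.1054) = 82.353.
V = 23.3 × 11.4 × 3 = 796.86 m³.
RT60 = 0.161 × 796.86 / 82.353 = 1.56 s.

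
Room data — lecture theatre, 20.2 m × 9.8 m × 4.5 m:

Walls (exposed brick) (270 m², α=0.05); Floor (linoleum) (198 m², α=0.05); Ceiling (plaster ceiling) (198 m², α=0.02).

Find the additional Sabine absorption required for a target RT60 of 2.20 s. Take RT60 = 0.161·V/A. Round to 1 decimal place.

Equivalent absorption area: A₁ = 270×0.05 + 198×0.05 + 198×0.02 = 27.360 m².
For T = 2.20 s, need A₂ = 0.161·V/T = 0.161·890.82/2.20 = 65.192 sabins.
Shortfall: 65.192 − 27.360 = 37.8 sabins.

37.8 sabins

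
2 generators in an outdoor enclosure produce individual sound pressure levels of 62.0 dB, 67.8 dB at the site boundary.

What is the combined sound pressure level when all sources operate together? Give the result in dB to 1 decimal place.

68.8 dB

Converting to relative power and adding: 10^(62.0/10) + 10^(67.8/10) = 7.61e+06.
Combined level = 10 log₁₀(7.61e+06) = 68.8 dB.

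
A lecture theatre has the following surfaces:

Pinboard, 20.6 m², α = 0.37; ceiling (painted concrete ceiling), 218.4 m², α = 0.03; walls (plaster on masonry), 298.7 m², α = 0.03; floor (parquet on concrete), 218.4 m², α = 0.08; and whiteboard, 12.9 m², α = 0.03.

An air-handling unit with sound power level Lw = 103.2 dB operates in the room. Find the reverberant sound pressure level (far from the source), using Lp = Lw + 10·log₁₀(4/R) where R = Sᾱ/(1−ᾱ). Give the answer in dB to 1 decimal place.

Σ(Sᵢαᵢ) = 20.6·0.37 + 218.4·0.03 + 298.7·0.03 + 218.4·0.08 + 12.9·0.03 = 40.994; total area S = 769.0 m².
ᾱ = 0.0533, so room constant R = A/(1−ᾱ) = 43.302 m².
Lp = Lw + 10 log₁₀(4/R) = 103.2 -10.34 = 92.9 dB.

92.9 dB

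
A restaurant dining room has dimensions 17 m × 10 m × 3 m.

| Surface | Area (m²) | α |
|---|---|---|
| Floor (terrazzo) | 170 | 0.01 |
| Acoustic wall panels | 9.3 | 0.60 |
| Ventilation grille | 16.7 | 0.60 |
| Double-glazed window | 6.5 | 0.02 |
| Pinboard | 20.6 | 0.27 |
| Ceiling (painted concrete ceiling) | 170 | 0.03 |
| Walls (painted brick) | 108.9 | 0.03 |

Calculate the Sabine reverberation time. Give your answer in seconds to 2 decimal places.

Equivalent absorption area: A = 170·0.01 + 9.3·0.60 + 16.7·0.60 + 6.5·0.02 + 20.6·0.27 + 170·0.03 + 108.9·0.03 = 31.359 m².
Room volume: 510 m³.
Sabine: RT60 = 0.161 × 510 / 31.359 = 2.62 s.

2.62 s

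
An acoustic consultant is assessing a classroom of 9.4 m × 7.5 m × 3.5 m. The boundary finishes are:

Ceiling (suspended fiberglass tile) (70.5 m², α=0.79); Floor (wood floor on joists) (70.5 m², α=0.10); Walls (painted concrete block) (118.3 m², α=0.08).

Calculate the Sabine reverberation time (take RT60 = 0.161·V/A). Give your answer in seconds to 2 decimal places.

0.55 s

Equivalent absorption area: A = 70.5×0.79 + 70.5×0.10 + 118.3×0.08 = 72.209 m².
V = 9.4·7.5·3.5 = 246.75 m³.
RT60 = 0.161 · V / A = 0.161 × 246.75 / 72.209 = 0.55 s.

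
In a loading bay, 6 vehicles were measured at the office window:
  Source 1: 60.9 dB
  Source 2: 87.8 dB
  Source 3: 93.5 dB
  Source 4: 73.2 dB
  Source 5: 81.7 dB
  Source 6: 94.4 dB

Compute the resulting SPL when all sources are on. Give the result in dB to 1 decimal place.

Σ 10^(Lᵢ/10) = 5.766e+09.
Combined level = 10 log₁₀(5.766e+09) = 97.6 dB.

97.6 dB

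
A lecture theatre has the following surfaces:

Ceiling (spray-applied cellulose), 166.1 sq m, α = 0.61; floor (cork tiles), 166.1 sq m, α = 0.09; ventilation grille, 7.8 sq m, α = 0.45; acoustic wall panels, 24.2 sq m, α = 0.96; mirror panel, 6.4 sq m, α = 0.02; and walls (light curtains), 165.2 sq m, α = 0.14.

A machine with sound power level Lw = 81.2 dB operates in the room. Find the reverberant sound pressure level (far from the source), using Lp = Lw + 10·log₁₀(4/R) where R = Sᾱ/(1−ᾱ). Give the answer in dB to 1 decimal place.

A = 166.268 sabins; S = 535.8 sq m.
ᾱ = 0.3103, so room constant R = A/(1−ᾱ) = 241.073 sq m.
Lp = Lw + 10 log₁₀(4/R) = 81.2 -17.80 = 63.4 dB.

63.4 dB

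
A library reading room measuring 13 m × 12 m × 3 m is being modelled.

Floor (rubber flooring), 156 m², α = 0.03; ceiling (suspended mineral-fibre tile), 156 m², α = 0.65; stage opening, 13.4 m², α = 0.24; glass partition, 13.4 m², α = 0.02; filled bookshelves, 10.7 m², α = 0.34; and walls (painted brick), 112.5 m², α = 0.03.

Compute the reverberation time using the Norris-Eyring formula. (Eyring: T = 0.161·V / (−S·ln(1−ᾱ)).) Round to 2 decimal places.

0.56 seconds

Total surface area S = 156 + 156 + 13.4 + 13.4 + 10.7 + 112.5 = 462.0 m².
Absorption A = 156·0.03 + 156·0.65 + 13.4·0.24 + 13.4·0.02 + 10.7·0.34 + 112.5·0.03 = 116.577 sabins.
ᾱ = 116.577 / 462.0 = 0.2523.
−S·ln(1−ᾱ) = −462.0 × ln(1 − 0.2523) = 134.328.
V = 13 × 12 × 3 = 468 m³.
RT60 = 0.161 × 468 / 134.328 = 0.56 s.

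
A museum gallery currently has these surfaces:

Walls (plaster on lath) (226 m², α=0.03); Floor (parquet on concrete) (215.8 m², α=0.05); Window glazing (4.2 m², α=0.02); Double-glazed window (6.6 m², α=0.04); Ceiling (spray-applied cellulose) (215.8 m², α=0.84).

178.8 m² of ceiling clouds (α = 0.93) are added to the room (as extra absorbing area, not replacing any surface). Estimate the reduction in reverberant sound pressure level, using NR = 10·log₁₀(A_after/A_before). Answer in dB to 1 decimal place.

Summing Sᵢαᵢ: 6.780 + 10.790 + 0.084 + 0.264 + 181.272 → A_before = 199.190 sabins.
Treatment contributes 178.8·0.93 = 166.284 sabins.
A_after = 199.190 + 166.284 = 365.474 sabins.
Reduction = 10 log₁₀(A_after/A_before) = 10 log₁₀(1.8348) = 2.6 dB.

2.6 dB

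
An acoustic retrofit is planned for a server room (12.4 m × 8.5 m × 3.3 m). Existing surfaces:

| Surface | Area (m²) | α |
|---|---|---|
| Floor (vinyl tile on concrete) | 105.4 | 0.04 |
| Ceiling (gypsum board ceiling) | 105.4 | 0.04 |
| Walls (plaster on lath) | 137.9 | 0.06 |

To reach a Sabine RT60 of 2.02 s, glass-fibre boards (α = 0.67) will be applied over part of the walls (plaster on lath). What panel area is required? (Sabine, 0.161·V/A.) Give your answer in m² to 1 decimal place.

18.1

Summing Sᵢαᵢ: 4.216 + 4.216 + 8.274 → A₁ = 16.706 sabins.
Required A₂ = 0.161·347.82/2.02 = 27.722 sabins.
ΔA needed = 27.722 − 16.706 = 11.016 sabins.
Each m² of panel replacing the walls (plaster on lath) adds (0.67 − 0.06) = 0.61 sabins.
Panel area = 11.016 / 0.61 = 18.1 m².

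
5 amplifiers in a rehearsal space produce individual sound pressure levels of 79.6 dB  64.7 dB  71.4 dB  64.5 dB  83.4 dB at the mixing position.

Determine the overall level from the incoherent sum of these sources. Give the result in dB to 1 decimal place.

85.2 dB

Converting to relative power and adding: 10^(79.6/10) + 10^(64.7/10) + 10^(71.4/10) + 10^(64.5/10) + 10^(83.4/10) = 3.296e+08.
Combined level = 10 log₁₀(3.296e+08) = 85.2 dB.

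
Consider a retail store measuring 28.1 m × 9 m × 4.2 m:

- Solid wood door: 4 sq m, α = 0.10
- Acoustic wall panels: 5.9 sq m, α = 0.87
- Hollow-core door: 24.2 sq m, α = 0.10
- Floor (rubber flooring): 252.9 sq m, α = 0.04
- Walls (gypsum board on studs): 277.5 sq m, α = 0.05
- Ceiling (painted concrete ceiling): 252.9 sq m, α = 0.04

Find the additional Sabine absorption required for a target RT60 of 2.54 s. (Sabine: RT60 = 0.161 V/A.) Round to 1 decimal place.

25.3 sabins

Summing Sᵢαᵢ: 0.400 + 5.133 + 2.420 + 10.116 + 13.875 + 10.116 → A₁ = 42.060 sabins.
For T = 2.54 s, need A₂ = 0.161·V/T = 0.161·1062.18/2.54 = 67.327 sabins.
ΔA = A₂ − A₁ = 67.327 − 42.060 = 25.3 sabins.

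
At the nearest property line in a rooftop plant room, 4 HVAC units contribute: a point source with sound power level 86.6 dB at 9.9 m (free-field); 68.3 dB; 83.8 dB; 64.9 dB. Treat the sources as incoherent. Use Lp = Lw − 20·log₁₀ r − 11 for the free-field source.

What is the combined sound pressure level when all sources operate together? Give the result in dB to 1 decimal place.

Source at 9.9 m: Lp = 86.6 − 20·log₁₀(9.9) − 11 = 55.7 dB.
Converting to relative power and adding: 10^(55.7/10) + 10^(68.3/10) + 10^(83.8/10) + 10^(64.9/10) = 2.501e+08.
Combined level = 10 log₁₀(2.501e+08) = 84.0 dB.

84.0 dB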